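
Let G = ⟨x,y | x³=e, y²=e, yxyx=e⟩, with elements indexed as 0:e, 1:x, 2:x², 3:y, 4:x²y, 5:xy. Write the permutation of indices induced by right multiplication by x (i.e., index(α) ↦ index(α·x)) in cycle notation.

(0 1 2)(3 4 5)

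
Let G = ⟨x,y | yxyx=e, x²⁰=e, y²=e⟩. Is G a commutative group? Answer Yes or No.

x·y = xy but y·x = x¹⁹y, so x·y ≠ y·x and G is not abelian.

Answer: No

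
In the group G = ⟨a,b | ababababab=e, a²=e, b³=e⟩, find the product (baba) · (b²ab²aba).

Compute (baba) · (b²ab²aba) by multiplying left to right and reducing via the relations at each step:
  (baba) · b² = babab²
  (babab²) · a = babab²a
  (babab²a) · b² = babab²ab²
  (babab²ab²) · a = bab²abab
  (bab²abab) · b = bab²abab²
  (bab²abab²) · a = bab²abab²a

Answer: bab²abab²a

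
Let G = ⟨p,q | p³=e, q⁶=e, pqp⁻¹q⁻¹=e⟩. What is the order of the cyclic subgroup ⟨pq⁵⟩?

|⟨pq⁵⟩| equals the order of pq⁵. Compute successive powers until reaching e:
  (pq⁵)¹ = pq⁵, (pq⁵)² = p²q⁴, (pq⁵)³ = q³, (pq⁵)⁴ = pq², (pq⁵)⁵ = p²q, (pq⁵)⁶ = e.
The smallest positive k with (pq⁵)ᵏ = e is 6, so |⟨pq⁵⟩| = 6.

Answer: 6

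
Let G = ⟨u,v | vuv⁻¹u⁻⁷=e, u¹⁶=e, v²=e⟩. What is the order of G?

Enumerate words in the generators, reducing via the relations: the distinct elements are
  {e, u, v, uv, u², u³, u⁴, u⁵, u⁶, u⁷, u⁸, u⁹, u²v, u³v, u¹², u¹³, u¹¹, u¹⁰, u¹⁴, u¹⁵, u⁴v, u⁵v, u⁶v, u⁷v, u⁸v, u⁹v, u¹²v, u¹³v, u¹¹v, u¹⁰v, u¹⁴v, u¹⁵v}.
No further products give new elements, so |G| = 32.

Answer: 32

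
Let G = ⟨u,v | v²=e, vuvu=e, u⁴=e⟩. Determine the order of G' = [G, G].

G' = [G, G] is generated by all commutators. The generator-pair commutators are: [u, v] = u².
The subgroup they normally generate is {e, u²}, of order 2.
Check: |G/G'| = 8/2 = 4 is the order of the abelianisation.

Answer: 2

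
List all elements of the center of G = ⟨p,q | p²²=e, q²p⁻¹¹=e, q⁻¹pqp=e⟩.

An element z ∈ Z(G) iff z commutes with every generator.
For example p¹¹ is central: (p¹¹)·p = p¹² = p·(p¹¹); (p¹¹)·q = q⁻¹ = q·(p¹¹).
Whereas p ∉ Z(G) since p·q = pq ≠ p¹⁰q⁻¹ = q·p.
Checking each of the 44 elements this way gives Z(G) = {e, p¹¹}, of order 2.

Answer: {e, p¹¹}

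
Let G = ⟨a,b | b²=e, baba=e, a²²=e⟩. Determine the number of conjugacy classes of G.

The conjugacy classes (representative and size) are:
  [e] (size 1), [a] (size 2), [a²] (size 2), [a¹⁹] (size 2), [a⁴] (size 2), [a⁵] (size 2), [a⁶] (size 2), [a⁷] (size 2), [a⁸] (size 2), [a¹³] (size 2), [a¹⁰] (size 2), [a¹¹] (size 1), [a⁶b] (size 11), [ab] (size 11).
Class equation: 1 + 2 + 2 + 2 + 2 + 2 + 2 + 2 + 2 + 2 + 2 + 1 + 11 + 11 = 44 = |G|. So G has 14 conjugacy classes.

Answer: 14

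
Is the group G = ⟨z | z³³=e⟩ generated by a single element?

|G| = 33. The element z has order 33 (its powers give 33 distinct elements), so ⟨z⟩ = G and G is cyclic.

Answer: Yes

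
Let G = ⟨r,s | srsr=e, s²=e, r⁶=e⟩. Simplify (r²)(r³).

Compute (r²) · (r³) by multiplying left to right and reducing via the relations at each step:
  (r²) · r³ = r⁵

Answer: r⁵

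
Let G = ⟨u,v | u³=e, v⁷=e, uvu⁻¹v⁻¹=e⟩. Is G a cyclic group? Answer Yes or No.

|G| = 21. The element uv has order 21 (its powers give 21 distinct elements), so ⟨uv⟩ = G and G is cyclic.

Answer: Yes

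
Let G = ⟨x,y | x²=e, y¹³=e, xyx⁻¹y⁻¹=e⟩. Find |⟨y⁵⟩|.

|⟨y⁵⟩| equals the order of y⁵. Compute successive powers until reaching e:
  (y⁵)¹ = y⁵, (y⁵)² = y¹⁰, (y⁵)³ = y², (y⁵)⁴ = y⁷, (y⁵)⁵ = y¹², (y⁵)⁶ = y⁴, (y⁵)⁷ = y⁹, (y⁵)⁸ = y, (y⁵)⁹ = y⁶, (y⁵)¹⁰ = y¹¹, (y⁵)¹¹ = y³, (y⁵)¹² = y⁸, (y⁵)¹³ = e.
The smallest positive k with (y⁵)ᵏ = e is 13, so |⟨y⁵⟩| = 13.

Answer: 13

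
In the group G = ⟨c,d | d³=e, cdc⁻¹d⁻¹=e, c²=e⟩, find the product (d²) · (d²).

Compute (d²) · (d²) by multiplying left to right and reducing via the relations at each step:
  (d²) · d² = d

Answer: d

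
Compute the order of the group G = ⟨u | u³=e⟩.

G is generated by a single element, so G is cyclic. The relator gives u³ = e and no smaller power is forced to be e, so the 3 powers {e, u, u²} are distinct. Hence |G| = 3.

Answer: 3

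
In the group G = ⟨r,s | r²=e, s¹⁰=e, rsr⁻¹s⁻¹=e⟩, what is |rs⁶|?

Compute successive powers until reaching e:
  (rs⁶)¹ = rs⁶, (rs⁶)² = s², (rs⁶)³ = rs⁸, (rs⁶)⁴ = s⁴, (rs⁶)⁵ = r, (rs⁶)⁶ = s⁶, (rs⁶)⁷ = rs², (rs⁶)⁸ = s⁸, (rs⁶)⁹ = rs⁴, (rs⁶)¹⁰ = e.
The smallest positive k with (rs⁶)ᵏ = e is 10.

Answer: 10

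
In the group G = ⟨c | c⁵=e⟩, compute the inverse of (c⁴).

The order of (c⁴) is 5 (smallest k with (c⁴)ᵏ = e), so (c⁴)⁻¹ = (c⁴)⁴ = c.
Check: (c⁴) · c → (c⁴) · c = e, giving e as required.

Answer: c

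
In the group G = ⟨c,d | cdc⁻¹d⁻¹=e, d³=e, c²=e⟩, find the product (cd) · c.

Compute (cd) · c by multiplying left to right and reducing via the relations at each step:
  (cd) · c = d

Answer: d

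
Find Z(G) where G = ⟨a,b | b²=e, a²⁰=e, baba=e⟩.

An element z ∈ Z(G) iff z commutes with every generator.
For example a¹⁰ is central: (a¹⁰)·a = a¹¹ = a·(a¹⁰); (a¹⁰)·b = a¹⁰b = b·(a¹⁰).
Whereas a ∉ Z(G) since a·b = ab ≠ a¹⁹b = b·a.
Checking each of the 40 elements this way gives Z(G) = {e, a¹⁰}, of order 2.

Answer: {e, a¹⁰}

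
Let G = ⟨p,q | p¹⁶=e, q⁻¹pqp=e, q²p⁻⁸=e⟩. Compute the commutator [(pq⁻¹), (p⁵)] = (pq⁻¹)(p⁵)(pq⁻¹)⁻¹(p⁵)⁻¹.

[(pq⁻¹), (p⁵)] = (pq⁻¹)·(p⁵)·(pq⁻¹)⁻¹·(p⁵)⁻¹.
  (pq⁻¹) · (p⁵) = p⁴q
  (p⁴q) · (pq) = p¹¹
  (p¹¹) · (p¹¹) = p⁶

Answer: p⁶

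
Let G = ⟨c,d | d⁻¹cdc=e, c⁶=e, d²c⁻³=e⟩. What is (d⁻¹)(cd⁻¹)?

Compute (d⁻¹) · (cd⁻¹) by multiplying left to right and reducing via the relations at each step:
  (d⁻¹) · c = c²d
  (c²d) · d⁻¹ = c²

Answer: c²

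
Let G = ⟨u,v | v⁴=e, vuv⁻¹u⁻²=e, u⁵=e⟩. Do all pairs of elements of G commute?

u·v = uv but v·u = u²v, so u·v ≠ v·u and G is not abelian.

Answer: No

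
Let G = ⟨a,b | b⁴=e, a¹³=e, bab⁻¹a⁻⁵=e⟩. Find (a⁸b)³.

Compute successive powers of (a⁸b), reducing at each step:
  (a⁸b)²: (a⁸b) · a⁸ = a⁹b;   (a⁹b) · b = a⁹b²
  (a⁸b)³: (a⁹b²) · a⁸ = ab²;   (ab²) · b = ab³

Answer: ab³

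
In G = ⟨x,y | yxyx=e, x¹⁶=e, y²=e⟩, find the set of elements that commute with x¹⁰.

⟨x¹⁰⟩ ⊆ C_G(x¹⁰) since powers of x¹⁰ commute with x¹⁰; so |C_G(x¹⁰)| ≥ |⟨x¹⁰⟩| = 8.
By orbit–stabilizer, |C_G(x¹⁰)| = |G| / |conj. class of x¹⁰| = 32 / 2 = 16.
The 16 elements commuting with x¹⁰ are {e, x, x², x³, x⁴, x⁵, x⁶, x⁷, x⁸, x⁹, x¹⁰, x¹¹, x¹², x¹³, x¹⁴, x¹⁵}.

Answer: {e, x, x², x³, x⁴, x⁵, x⁶, x⁷, x⁸, x⁹, x¹⁰, x¹¹, x¹², x¹³, x¹⁴, x¹⁵}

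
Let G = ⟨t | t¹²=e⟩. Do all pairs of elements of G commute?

G has a single generator, so G is cyclic and hence abelian.

Answer: Yes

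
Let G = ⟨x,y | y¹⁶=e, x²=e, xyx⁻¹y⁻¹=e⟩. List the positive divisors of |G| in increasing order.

|G| = 32 = 2⁵. By Lagrange's theorem the order of any subgroup divides 32; the divisors of 32 are 1, 2, 4, 8, 16, 32.

Answer: 1, 2, 4, 8, 16, 32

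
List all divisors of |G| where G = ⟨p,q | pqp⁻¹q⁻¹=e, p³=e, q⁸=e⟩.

|G| = 24 = 2³ · 3. By Lagrange's theorem the order of any subgroup divides 24; the divisors of 24 are 1, 2, 3, 4, 6, 8, 12, 24.

Answer: 1, 2, 3, 4, 6, 8, 12, 24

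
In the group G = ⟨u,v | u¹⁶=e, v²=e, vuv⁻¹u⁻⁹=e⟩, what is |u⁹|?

Compute successive powers until reaching e:
  (u⁹)¹ = u⁹, (u⁹)² = u², (u⁹)³ = u¹¹, (u⁹)⁴ = u⁴, (u⁹)⁵ = u¹³, (u⁹)⁶ = u⁶, (u⁹)⁷ = u¹⁵, (u⁹)⁸ = u⁸, (u⁹)⁹ = u, (u⁹)¹⁰ = u¹⁰, (u⁹)¹¹ = u³, (u⁹)¹² = u¹², (u⁹)¹³ = u⁵, (u⁹)¹⁴ = u¹⁴, (u⁹)¹⁵ = u⁷, (u⁹)¹⁶ = e.
The smallest positive k with (u⁹)ᵏ = e is 16.

Answer: 16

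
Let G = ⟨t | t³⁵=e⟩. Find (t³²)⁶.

Compute successive powers of (t³²), reducing at each step:
  (t³²)²: (t³²) · t³² = t²⁹
  (t³²)³: (t²⁹) · t³² = t²⁶
  (t³²)⁴: (t²⁶) · t³² = t²³
  (t³²)⁵: (t²³) · t³² = t²⁰
  (t³²)⁶: (t²⁰) · t³² = t¹⁷

Answer: t¹⁷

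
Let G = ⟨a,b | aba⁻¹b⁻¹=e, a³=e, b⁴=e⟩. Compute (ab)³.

Compute successive powers of (ab), reducing at each step:
  (ab)²: (ab) · a = a²b;   (a²b) · b = a²b²
  (ab)³: (a²b²) · a = b²;   (b²) · b = b³

Answer: b³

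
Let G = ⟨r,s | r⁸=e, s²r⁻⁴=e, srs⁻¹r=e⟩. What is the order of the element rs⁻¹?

Compute successive powers until reaching e:
  (rs⁻¹)¹ = rs⁻¹, (rs⁻¹)² = r⁴, (rs⁻¹)³ = rs, (rs⁻¹)⁴ = e.
The smallest positive k with (rs⁻¹)ᵏ = e is 4.

Answer: 4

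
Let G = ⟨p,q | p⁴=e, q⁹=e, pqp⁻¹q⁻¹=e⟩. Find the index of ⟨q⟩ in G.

First find ord(q) by computing successive powers:
  q¹ = q, q² = q², q³ = q³, q⁴ = q⁴, q⁵ = q⁵, q⁶ = q⁶, q⁷ = q⁷, q⁸ = q⁸, q⁹ = e.
So |⟨q⟩| = ord(q) = 9. With |G| = 36, by Lagrange [G : ⟨q⟩] = 36/9 = 4.

Answer: 4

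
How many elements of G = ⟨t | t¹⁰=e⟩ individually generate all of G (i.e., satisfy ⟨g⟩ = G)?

G is cyclic of order 10. An element generates G iff its order is 10, and a cyclic group of order 10 has exactly φ(10) = 4 such elements.

Answer: 4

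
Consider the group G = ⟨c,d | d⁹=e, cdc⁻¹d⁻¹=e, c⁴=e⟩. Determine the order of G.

Enumerate words in the generators, reducing via the relations: the distinct elements are
  {c, d, e, cd, c², c³, d², d³, d⁴, d⁵, d⁶, d⁷, d⁸, cd², cd³, cd⁴, cd⁵, cd⁶, cd⁷, cd⁸, c²d, c³d, c²d², c²d³, c²d⁴, c²d⁵, c²d⁶, c²d⁷, c²d⁸, c³d², c³d³, c³d⁴, c³d⁵, c³d⁶, c³d⁷, c³d⁸}.
No further products give new elements, so |G| = 36.

Answer: 36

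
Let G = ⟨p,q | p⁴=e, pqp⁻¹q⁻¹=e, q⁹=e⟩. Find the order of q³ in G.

Compute successive powers until reaching e:
  (q³)¹ = q³, (q³)² = q⁶, (q³)³ = e.
The smallest positive k with (q³)ᵏ = e is 3.

Answer: 3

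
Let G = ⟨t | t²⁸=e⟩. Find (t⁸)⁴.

Compute successive powers of (t⁸), reducing at each step:
  (t⁸)²: (t⁸) · t⁸ = t¹⁶
  (t⁸)³: (t¹⁶) · t⁸ = t²⁴
  (t⁸)⁴: (t²⁴) · t⁸ = t⁴

Answer: t⁴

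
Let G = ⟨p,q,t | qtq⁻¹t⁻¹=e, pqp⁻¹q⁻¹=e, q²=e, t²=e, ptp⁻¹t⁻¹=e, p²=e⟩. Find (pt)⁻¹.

The order of (pt) is 2 (smallest k with (pt)ᵏ = e), so (pt)⁻¹ = (pt)¹ = pt.
Check: (pt) · (pt) → (pt) · p = t;   t · t = e, giving e as required.

Answer: pt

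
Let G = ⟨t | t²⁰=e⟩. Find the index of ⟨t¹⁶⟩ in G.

First find ord(t¹⁶) by computing successive powers:
  (t¹⁶)¹ = t¹⁶, (t¹⁶)² = t¹², (t¹⁶)³ = t⁸, (t¹⁶)⁴ = t⁴, (t¹⁶)⁵ = e.
So |⟨t¹⁶⟩| = ord(t¹⁶) = 5. With |G| = 20, by Lagrange [G : ⟨t¹⁶⟩] = 20/5 = 4.

Answer: 4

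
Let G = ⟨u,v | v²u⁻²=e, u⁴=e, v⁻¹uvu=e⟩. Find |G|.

Enumerate words in the generators, reducing via the relations: the distinct elements are
  {e, u, v, uv, u², u³, v⁻¹, uv⁻¹}.
No further products give new elements, so |G| = 8.

Answer: 8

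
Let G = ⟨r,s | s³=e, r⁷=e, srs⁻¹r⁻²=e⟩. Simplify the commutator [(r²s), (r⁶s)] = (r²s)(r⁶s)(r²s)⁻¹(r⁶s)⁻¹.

[(r²s), (r⁶s)] = (r²s)·(r⁶s)·(r²s)⁻¹·(r⁶s)⁻¹.
  (r²s) · (r⁶s) = s²
  (s²) · (r⁶s²) = r³s
  (r³s) · (r⁴s²) = r⁴

Answer: r⁴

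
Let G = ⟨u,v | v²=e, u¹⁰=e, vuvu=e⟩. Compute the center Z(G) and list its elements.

An element z ∈ Z(G) iff z commutes with every generator.
For example u⁵ is central: (u⁵)·u = u⁶ = u·(u⁵); (u⁵)·v = u⁵v = v·(u⁵).
Whereas u ∉ Z(G) since u·v = uv ≠ u⁹v = v·u.
Checking each of the 20 elements this way gives Z(G) = {e, u⁵}, of order 2.

Answer: {e, u⁵}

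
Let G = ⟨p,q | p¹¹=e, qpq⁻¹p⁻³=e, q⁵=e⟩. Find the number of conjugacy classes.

The conjugacy classes (representative and size) are:
  [e] (size 1), [p³] (size 5), [p⁶] (size 5), [p⁷q] (size 11), [p⁹q²] (size 11), [p⁷q³] (size 11), [p⁷q⁴] (size 11).
Class equation: 1 + 5 + 5 + 11 + 11 + 11 + 11 = 55 = |G|. So G has 7 conjugacy classes.

Answer: 7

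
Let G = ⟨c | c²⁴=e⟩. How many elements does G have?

G is generated by a single element, so G is cyclic. The relator gives c²⁴ = e and no smaller power is forced to be e, so the 24 powers {c, e, c², c³, c⁴, c⁵, c⁶, c⁷, c⁸, c⁹, c²², c²³, c²¹, c²⁰, c¹², c¹³, c¹¹, c¹⁰, c¹⁴, c¹⁵, c¹⁶, c¹⁷, c¹⁸, c¹⁹} are distinct. Hence |G| = 24.

Answer: 24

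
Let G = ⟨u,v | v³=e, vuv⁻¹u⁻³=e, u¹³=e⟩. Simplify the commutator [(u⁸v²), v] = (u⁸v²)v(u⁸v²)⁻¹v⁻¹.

[(u⁸v²), v] = (u⁸v²)·v·(u⁸v²)⁻¹·v⁻¹.
  (u⁸v²) · v = u⁸
  (u⁸) · (u²v) = u¹⁰v
  (u¹⁰v) · (v²) = u¹⁰

Answer: u¹⁰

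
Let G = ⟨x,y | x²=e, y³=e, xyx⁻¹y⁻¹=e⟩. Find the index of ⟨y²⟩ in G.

First find ord(y²) by computing successive powers:
  (y²)¹ = y², (y²)² = y, (y²)³ = e.
So |⟨y²⟩| = ord(y²) = 3. With |G| = 6, by Lagrange [G : ⟨y²⟩] = 6/3 = 2.

Answer: 2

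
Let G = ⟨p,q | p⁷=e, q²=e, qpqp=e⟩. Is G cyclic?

Every cyclic group is abelian. But p·q = pq while q·p = p⁶q, so p·q ≠ q·p and G is not abelian. Hence G is not cyclic.

Answer: No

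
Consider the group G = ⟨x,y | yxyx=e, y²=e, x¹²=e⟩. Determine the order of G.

Enumerate words in the generators, reducing via the relations: the distinct elements are
  {e, x, y, xy, x², x³, x⁴, x⁵, x⁶, x⁷, x⁸, x⁹, x²y, x³y, x¹¹, x¹⁰, x⁴y, x⁵y, x⁶y, x⁷y, x⁸y, x⁹y, x¹¹y, x¹⁰y}.
No further products give new elements, so |G| = 24.

Answer: 24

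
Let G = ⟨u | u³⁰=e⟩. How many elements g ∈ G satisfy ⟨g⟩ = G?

G is cyclic of order 30. An element generates G iff its order is 30, and a cyclic group of order 30 has exactly φ(30) = 8 such elements.

Answer: 8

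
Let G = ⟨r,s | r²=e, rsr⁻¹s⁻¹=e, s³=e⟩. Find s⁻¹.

The order of s is 3 (smallest k with sᵏ = e), so s⁻¹ = s² = s².
Check: s · (s²) → s · s² = e, giving e as required.

Answer: s²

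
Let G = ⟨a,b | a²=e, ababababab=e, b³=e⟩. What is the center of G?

An element z ∈ Z(G) iff z commutes with every generator.
For example e is central: e·a = a = a·e; e·b = b = b·e.
Whereas a ∉ Z(G) since a·b = ab ≠ ba = b·a.
Checking each of the 60 elements this way gives Z(G) = {e}, of order 1.

Answer: {e}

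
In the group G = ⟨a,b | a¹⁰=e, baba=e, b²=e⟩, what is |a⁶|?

Compute successive powers until reaching e:
  (a⁶)¹ = a⁶, (a⁶)² = a², (a⁶)³ = a⁸, (a⁶)⁴ = a⁴, (a⁶)⁵ = e.
The smallest positive k with (a⁶)ᵏ = e is 5.

Answer: 5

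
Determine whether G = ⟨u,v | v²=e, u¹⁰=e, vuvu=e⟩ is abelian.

u·v = uv but v·u = u⁹v, so u·v ≠ v·u and G is not abelian.

Answer: No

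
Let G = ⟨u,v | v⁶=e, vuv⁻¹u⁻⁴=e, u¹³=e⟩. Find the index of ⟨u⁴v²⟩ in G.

First find ord(u⁴v²) by computing successive powers:
  (u⁴v²)¹ = u⁴v², (u⁴v²)² = u³v⁴, (u⁴v²)³ = e.
So |⟨u⁴v²⟩| = ord(u⁴v²) = 3. With |G| = 78, by Lagrange [G : ⟨u⁴v²⟩] = 78/3 = 26.

Answer: 26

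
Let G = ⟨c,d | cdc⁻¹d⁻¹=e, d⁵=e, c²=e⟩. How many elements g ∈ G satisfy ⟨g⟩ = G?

G is cyclic of order 10. An element generates G iff its order is 10, and a cyclic group of order 10 has exactly φ(10) = 4 such elements.

Answer: 4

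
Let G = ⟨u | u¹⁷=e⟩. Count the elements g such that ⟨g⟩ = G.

G is cyclic of order 17. An element generates G iff its order is 17, and a cyclic group of order 17 has exactly φ(17) = 16 such elements.

Answer: 16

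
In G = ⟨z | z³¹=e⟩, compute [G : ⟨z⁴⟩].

First find ord(z⁴) by computing successive powers:
  (z⁴)¹ = z⁴, (z⁴)² = z⁸, (z⁴)³ = z¹², (z⁴)⁴ = z¹⁶, (z⁴)⁵ = z²⁰, (z⁴)⁶ = z²⁴, (z⁴)⁷ = z²⁸, (z⁴)⁸ = z, (z⁴)⁹ = z⁵, (z⁴)¹⁰ = z⁹, (z⁴)¹¹ = z¹³, (z⁴)¹² = z¹⁷, (z⁴)¹³ = z²¹, (z⁴)¹⁴ = z²⁵, (z⁴)¹⁵ = z²⁹, (z⁴)¹⁶ = z², (z⁴)¹⁷ = z⁶, (z⁴)¹⁸ = z¹⁰, (z⁴)¹⁹ = z¹⁴, (z⁴)²⁰ = z¹⁸, (z⁴)²¹ = z²², (z⁴)²² = z²⁶, (z⁴)²³ = z³⁰, (z⁴)²⁴ = z³, (z⁴)²⁵ = z⁷, (z⁴)²⁶ = z¹¹, (z⁴)²⁷ = z¹⁵, (z⁴)²⁸ = z¹⁹, (z⁴)²⁹ = z²³, (z⁴)³⁰ = z²⁷, (z⁴)³¹ = e.
So |⟨z⁴⟩| = ord(z⁴) = 31. With |G| = 31, by Lagrange [G : ⟨z⁴⟩] = 31/31 = 1.

Answer: 1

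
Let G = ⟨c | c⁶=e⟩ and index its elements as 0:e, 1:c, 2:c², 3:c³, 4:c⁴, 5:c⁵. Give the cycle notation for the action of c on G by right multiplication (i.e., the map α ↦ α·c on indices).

(0 1 2 3 4 5)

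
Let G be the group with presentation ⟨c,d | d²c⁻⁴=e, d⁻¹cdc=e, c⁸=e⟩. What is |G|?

Enumerate words in the generators, reducing via the relations: the distinct elements are
  {c, d, e, cd, c², c³, c⁴, c⁵, c⁶, c⁷, c²d, c³d, d⁻¹, cd⁻¹, c²d⁻¹, c³d⁻¹}.
No further products give new elements, so |G| = 16.

Answer: 16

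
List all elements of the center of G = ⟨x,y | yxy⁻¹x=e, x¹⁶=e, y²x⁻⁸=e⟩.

An element z ∈ Z(G) iff z commutes with every generator.
For example x⁸ is central: (x⁸)·x = x⁹ = x·(x⁸); (x⁸)·y = y⁻¹ = y·(x⁸).
Whereas x ∉ Z(G) since x·y = xy ≠ x⁷y⁻¹ = y·x.
Checking each of the 32 elements this way gives Z(G) = {e, x⁸}, of order 2.

Answer: {e, x⁸}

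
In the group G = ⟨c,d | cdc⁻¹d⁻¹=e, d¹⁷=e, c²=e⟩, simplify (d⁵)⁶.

Compute successive powers of (d⁵), reducing at each step:
  (d⁵)²: (d⁵) · d⁵ = d¹⁰
  (d⁵)³: (d¹⁰) · d⁵ = d¹⁵
  (d⁵)⁴: (d¹⁵) · d⁵ = d³
  (d⁵)⁵: (d³) · d⁵ = d⁸
  (d⁵)⁶: (d⁸) · d⁵ = d¹³

Answer: d¹³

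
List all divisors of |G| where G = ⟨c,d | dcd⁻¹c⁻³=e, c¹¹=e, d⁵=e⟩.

|G| = 55 = 5 · 11. By Lagrange's theorem the order of any subgroup divides 55; the divisors of 55 are 1, 5, 11, 55.

Answer: 1, 5, 11, 55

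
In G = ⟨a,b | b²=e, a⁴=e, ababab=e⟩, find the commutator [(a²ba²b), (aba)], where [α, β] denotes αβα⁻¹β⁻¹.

[(a²ba²b), (aba)] = (a²ba²b)·(aba)·(a²ba²b)⁻¹·(aba)⁻¹.
  (a²ba²b) · (aba) = aba³
  (aba³) · (a²ba²b) = a³ba³
  (a³ba³) · (a³ba³) = ba²b

Answer: ba²b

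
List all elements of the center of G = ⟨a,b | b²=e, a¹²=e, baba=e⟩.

An element z ∈ Z(G) iff z commutes with every generator.
For example a⁶ is central: (a⁶)·a = a⁷ = a·(a⁶); (a⁶)·b = a⁶b = b·(a⁶).
Whereas a ∉ Z(G) since a·b = ab ≠ a¹¹b = b·a.
Checking each of the 24 elements this way gives Z(G) = {e, a⁶}, of order 2.

Answer: {e, a⁶}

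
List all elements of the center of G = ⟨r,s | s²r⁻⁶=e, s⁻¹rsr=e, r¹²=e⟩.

An element z ∈ Z(G) iff z commutes with every generator.
For example r⁶ is central: (r⁶)·r = r⁷ = r·(r⁶); (r⁶)·s = s⁻¹ = s·(r⁶).
Whereas r ∉ Z(G) since r·s = rs ≠ r⁵s⁻¹ = s·r.
Checking each of the 24 elements this way gives Z(G) = {e, r⁶}, of order 2.

Answer: {e, r⁶}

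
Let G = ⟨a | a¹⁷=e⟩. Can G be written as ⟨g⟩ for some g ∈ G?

|G| = 17. The element a has order 17 (its powers give 17 distinct elements), so ⟨a⟩ = G and G is cyclic.

Answer: Yes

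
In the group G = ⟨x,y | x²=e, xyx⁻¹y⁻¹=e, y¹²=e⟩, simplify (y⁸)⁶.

Compute successive powers of (y⁸), reducing at each step:
  (y⁸)²: (y⁸) · y⁸ = y⁴
  (y⁸)³: (y⁴) · y⁸ = e
  (y⁸)⁴: e · y⁸ = y⁸
  (y⁸)⁵: (y⁸) · y⁸ = y⁴
  (y⁸)⁶: (y⁴) · y⁸ = e

Answer: e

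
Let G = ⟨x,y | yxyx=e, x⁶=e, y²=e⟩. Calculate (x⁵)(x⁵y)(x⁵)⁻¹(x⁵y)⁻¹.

[(x⁵), (x⁵y)] = (x⁵)·(x⁵y)·(x⁵)⁻¹·(x⁵y)⁻¹.
  (x⁵) · (x⁵y) = x⁴y
  (x⁴y) · x = x³y
  (x³y) · (x⁵y) = x⁴

Answer: x⁴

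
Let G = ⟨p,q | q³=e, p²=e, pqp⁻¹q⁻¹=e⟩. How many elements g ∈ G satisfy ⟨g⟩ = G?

G is cyclic of order 6. An element generates G iff its order is 6, and a cyclic group of order 6 has exactly φ(6) = 2 such elements.

Answer: 2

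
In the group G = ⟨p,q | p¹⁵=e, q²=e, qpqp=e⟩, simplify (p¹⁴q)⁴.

Compute successive powers of (p¹⁴q), reducing at each step:
  (p¹⁴q)²: (p¹⁴q) · p¹⁴ = q;   q · q = e
  (p¹⁴q)³: e · p¹⁴ = p¹⁴;   (p¹⁴) · q = p¹⁴q
  (p¹⁴q)⁴: (p¹⁴q) · p¹⁴ = q;   q · q = e

Answer: e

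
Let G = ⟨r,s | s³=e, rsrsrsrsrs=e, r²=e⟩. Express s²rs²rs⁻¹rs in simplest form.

Multiply left to right, reducing at each step:
  (s²) · r = s²r
  (s²r) · s² = s²rs²
  (s²rs²) · r = s²rs²r
  (s²rs²r) · s⁻¹ = rsrsr
  (rsrsr) · r = rsrs
  (rsrs) · s = rsrs²

Answer: rsrs²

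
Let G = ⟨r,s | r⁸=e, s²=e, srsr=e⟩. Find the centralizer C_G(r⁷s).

⟨r⁷s⟩ ⊆ C_G(r⁷s) since powers of r⁷s commute with r⁷s; so |C_G(r⁷s)| ≥ |⟨r⁷s⟩| = 2.
By orbit–stabilizer, |C_G(r⁷s)| = |G| / |conj. class of r⁷s| = 16 / 4 = 4.
The 4 elements commuting with r⁷s are {e, r⁴, r⁷s, r³s}.

Answer: {e, r⁴, r⁷s, r³s}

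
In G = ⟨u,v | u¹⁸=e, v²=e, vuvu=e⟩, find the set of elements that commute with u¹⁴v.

⟨u¹⁴v⟩ ⊆ C_G(u¹⁴v) since powers of u¹⁴v commute with u¹⁴v; so |C_G(u¹⁴v)| ≥ |⟨u¹⁴v⟩| = 2.
By orbit–stabilizer, |C_G(u¹⁴v)| = |G| / |conj. class of u¹⁴v| = 36 / 9 = 4.
The 4 elements commuting with u¹⁴v are {e, u⁹, u⁵v, u¹⁴v}.

Answer: {e, u⁹, u⁵v, u¹⁴v}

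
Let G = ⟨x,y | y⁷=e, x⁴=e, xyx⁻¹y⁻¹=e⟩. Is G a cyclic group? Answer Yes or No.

|G| = 28. The element xy has order 28 (its powers give 28 distinct elements), so ⟨xy⟩ = G and G is cyclic.

Answer: Yes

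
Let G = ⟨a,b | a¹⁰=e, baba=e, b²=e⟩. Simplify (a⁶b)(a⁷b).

Compute (a⁶b) · (a⁷b) by multiplying left to right and reducing via the relations at each step:
  (a⁶b) · a⁷ = a⁹b
  (a⁹b) · b = a⁹

Answer: a⁹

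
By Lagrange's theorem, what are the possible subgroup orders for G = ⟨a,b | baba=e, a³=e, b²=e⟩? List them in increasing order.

|G| = 6 = 2 · 3. By Lagrange's theorem the order of any subgroup divides 6; the divisors of 6 are 1, 2, 3, 6.

Answer: 1, 2, 3, 6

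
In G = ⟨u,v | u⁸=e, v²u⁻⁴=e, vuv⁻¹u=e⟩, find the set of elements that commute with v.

⟨v⟩ ⊆ C_G(v) since powers of v commute with v; so |C_G(v)| ≥ |⟨v⟩| = 4.
By orbit–stabilizer, |C_G(v)| = |G| / |conj. class of v| = 16 / 4 = 4.
The 4 elements commuting with v are {e, u⁴, v, v⁻¹}.

Answer: {e, u⁴, v, v⁻¹}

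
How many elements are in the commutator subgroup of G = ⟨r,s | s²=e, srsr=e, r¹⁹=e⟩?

G' = [G, G] is generated by all commutators. The generator-pair commutators are: [r, s] = r².
The subgroup they normally generate is {e, r, r², r³, r⁴, r⁵, r⁶, r⁷, r⁸, r⁹, r¹⁰, r¹¹, r¹², r¹³, r¹⁴, r¹⁵, r¹⁶, r¹⁷, r¹⁸}, of order 19.
Check: |G/G'| = 38/19 = 2 is the order of the abelianisation.

Answer: 19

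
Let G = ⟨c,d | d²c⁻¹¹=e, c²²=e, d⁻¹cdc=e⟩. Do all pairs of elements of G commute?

c·d = cd but d·c = c¹⁰d⁻¹, so c·d ≠ d·c and G is not abelian.

Answer: No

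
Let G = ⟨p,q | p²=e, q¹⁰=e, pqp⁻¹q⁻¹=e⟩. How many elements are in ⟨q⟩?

|⟨q⟩| equals the order of q. Compute successive powers until reaching e:
  q¹ = q, q² = q², q³ = q³, q⁴ = q⁴, q⁵ = q⁵, q⁶ = q⁶, q⁷ = q⁷, q⁸ = q⁸, q⁹ = q⁹, q¹⁰ = e.
The smallest positive k with qᵏ = e is 10, so |⟨q⟩| = 10.

Answer: 10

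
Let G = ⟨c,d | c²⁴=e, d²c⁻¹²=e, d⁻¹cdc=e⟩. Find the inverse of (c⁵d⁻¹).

The order of (c⁵d⁻¹) is 4 (smallest k with (c⁵d⁻¹)ᵏ = e), so (c⁵d⁻¹)⁻¹ = (c⁵d⁻¹)³ = c⁵d.
Check: (c⁵d⁻¹) · (c⁵d) → (c⁵d⁻¹) · c⁵ = d⁻¹;   (d⁻¹) · d = e, giving e as required.

Answer: c⁵d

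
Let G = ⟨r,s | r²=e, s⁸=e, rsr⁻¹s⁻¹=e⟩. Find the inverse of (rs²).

The order of (rs²) is 4 (smallest k with (rs²)ᵏ = e), so (rs²)⁻¹ = (rs²)³ = rs⁶.
Check: (rs²) · (rs⁶) → (rs²) · r = s²;   (s²) · s⁶ = e, giving e as required.

Answer: rs⁶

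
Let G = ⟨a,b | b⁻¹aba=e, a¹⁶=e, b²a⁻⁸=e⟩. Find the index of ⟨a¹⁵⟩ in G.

First find ord(a¹⁵) by computing successive powers:
  (a¹⁵)¹ = a¹⁵, (a¹⁵)² = a¹⁴, (a¹⁵)³ = a¹³, (a¹⁵)⁴ = a¹², (a¹⁵)⁵ = a¹¹, (a¹⁵)⁶ = a¹⁰, (a¹⁵)⁷ = a⁹, (a¹⁵)⁸ = a⁸, (a¹⁵)⁹ = a⁷, (a¹⁵)¹⁰ = a⁶, (a¹⁵)¹¹ = a⁵, (a¹⁵)¹² = a⁴, (a¹⁵)¹³ = a³, (a¹⁵)¹⁴ = a², (a¹⁵)¹⁵ = a, (a¹⁵)¹⁶ = e.
So |⟨a¹⁵⟩| = ord(a¹⁵) = 16. With |G| = 32, by Lagrange [G : ⟨a¹⁵⟩] = 32/16 = 2.

Answer: 2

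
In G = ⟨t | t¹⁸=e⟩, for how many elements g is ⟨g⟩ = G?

G is cyclic of order 18. An element generates G iff its order is 18, and a cyclic group of order 18 has exactly φ(18) = 6 such elements.

Answer: 6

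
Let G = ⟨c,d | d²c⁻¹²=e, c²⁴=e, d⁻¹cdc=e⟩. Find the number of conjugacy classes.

The conjugacy classes (representative and size) are:
  [e] (size 1), [c] (size 2), [c²] (size 2), [c³] (size 2), [c⁴] (size 2), [c⁵] (size 2), [c¹⁸] (size 2), [c⁷] (size 2), [c¹⁶] (size 2), [c¹⁵] (size 2), [c¹⁴] (size 2), [c¹³] (size 2), [c¹²] (size 1), [c⁶d] (size 12), [c⁵d⁻¹] (size 12).
Class equation: 1 + 2 + 2 + 2 + 2 + 2 + 2 + 2 + 2 + 2 + 2 + 2 + 1 + 12 + 12 = 48 = |G|. So G has 15 conjugacy classes.

Answer: 15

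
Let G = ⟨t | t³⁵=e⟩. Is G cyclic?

|G| = 35. The element t has order 35 (its powers give 35 distinct elements), so ⟨t⟩ = G and G is cyclic.

Answer: Yes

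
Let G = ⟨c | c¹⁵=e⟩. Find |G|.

G is generated by a single element, so G is cyclic. The relator gives c¹⁵ = e and no smaller power is forced to be e, so the 15 powers {c, e, c², c³, c⁴, c⁵, c⁶, c⁷, c⁸, c⁹, c¹², c¹³, c¹¹, c¹⁰, c¹⁴} are distinct. Hence |G| = 15.

Answer: 15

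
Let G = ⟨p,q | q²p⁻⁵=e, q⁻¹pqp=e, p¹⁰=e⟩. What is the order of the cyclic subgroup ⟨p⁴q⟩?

|⟨p⁴q⟩| equals the order of p⁴q. Compute successive powers until reaching e:
  (p⁴q)¹ = p⁴q, (p⁴q)² = p⁵, (p⁴q)³ = p⁴q⁻¹, (p⁴q)⁴ = e.
The smallest positive k with (p⁴q)ᵏ = e is 4, so |⟨p⁴q⟩| = 4.

Answer: 4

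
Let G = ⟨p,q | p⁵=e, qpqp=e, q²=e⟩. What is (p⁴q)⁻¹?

The order of (p⁴q) is 2 (smallest k with (p⁴q)ᵏ = e), so (p⁴q)⁻¹ = (p⁴q)¹ = p⁴q.
Check: (p⁴q) · (p⁴q) → (p⁴q) · p⁴ = q;   q · q = e, giving e as required.

Answer: p⁴q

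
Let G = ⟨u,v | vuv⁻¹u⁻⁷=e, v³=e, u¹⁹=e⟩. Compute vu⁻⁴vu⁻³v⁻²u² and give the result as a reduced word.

Multiply left to right, reducing at each step:
  v · u⁻⁴ = u¹⁰v
  (u¹⁰v) · v = u¹⁰v²
  (u¹⁰v²) · u⁻³ = u¹⁵v²
  (u¹⁵v²) · v⁻² = u¹⁵
  (u¹⁵) · u² = u¹⁷

Answer: u¹⁷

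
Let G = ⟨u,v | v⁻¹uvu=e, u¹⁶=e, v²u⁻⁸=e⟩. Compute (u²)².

Compute successive powers of (u²), reducing at each step:
  (u²)²: (u²) · u² = u⁴

Answer: u⁴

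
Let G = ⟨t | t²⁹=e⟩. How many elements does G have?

G is generated by a single element, so G is cyclic. The relator gives t²⁹ = e and no smaller power is forced to be e, so the 29 powers {e, t, t², t³, t⁴, t⁵, t⁶, t⁷, t⁸, t⁹, t²², t²³, t²¹, t²⁰, t²⁴, t²⁵, t²⁶, t²⁷, t²⁸, t¹², t¹³, t¹¹, t¹⁰, t¹⁴, t¹⁵, t¹⁶, t¹⁷, t¹⁸, t¹⁹} are distinct. Hence |G| = 29.

Answer: 29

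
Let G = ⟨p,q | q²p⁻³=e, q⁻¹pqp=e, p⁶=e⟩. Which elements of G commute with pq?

⟨pq⟩ ⊆ C_G(pq) since powers of pq commute with pq; so |C_G(pq)| ≥ |⟨pq⟩| = 4.
By orbit–stabilizer, |C_G(pq)| = |G| / |conj. class of pq| = 12 / 3 = 4.
The 4 elements commuting with pq are {e, p³, pq, pq⁻¹}.

Answer: {e, p³, pq, pq⁻¹}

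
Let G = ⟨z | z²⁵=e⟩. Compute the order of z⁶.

Compute successive powers until reaching e:
  (z⁶)¹ = z⁶, (z⁶)² = z¹², (z⁶)³ = z¹⁸, (z⁶)⁴ = z²⁴, (z⁶)⁵ = z⁵, (z⁶)⁶ = z¹¹, (z⁶)⁷ = z¹⁷, (z⁶)⁸ = z²³, (z⁶)⁹ = z⁴, (z⁶)¹⁰ = z¹⁰, (z⁶)¹¹ = z¹⁶, (z⁶)¹² = z²², (z⁶)¹³ = z³, (z⁶)¹⁴ = z⁹, (z⁶)¹⁵ = z¹⁵, (z⁶)¹⁶ = z²¹, (z⁶)¹⁷ = z², (z⁶)¹⁸ = z⁸, (z⁶)¹⁹ = z¹⁴, (z⁶)²⁰ = z²⁰, (z⁶)²¹ = z, (z⁶)²² = z⁷, (z⁶)²³ = z¹³, (z⁶)²⁴ = z¹⁹, (z⁶)²⁵ = e.
The smallest positive k with (z⁶)ᵏ = e is 25.

Answer: 25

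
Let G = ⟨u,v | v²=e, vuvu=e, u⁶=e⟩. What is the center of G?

An element z ∈ Z(G) iff z commutes with every generator.
For example u³ is central: (u³)·u = u⁴ = u·(u³); (u³)·v = u³v = v·(u³).
Whereas u ∉ Z(G) since u·v = uv ≠ u⁵v = v·u.
Checking each of the 12 elements this way gives Z(G) = {e, u³}, of order 2.

Answer: {e, u³}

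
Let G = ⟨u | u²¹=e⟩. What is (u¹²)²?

Compute successive powers of (u¹²), reducing at each step:
  (u¹²)²: (u¹²) · u¹² = u³

Answer: u³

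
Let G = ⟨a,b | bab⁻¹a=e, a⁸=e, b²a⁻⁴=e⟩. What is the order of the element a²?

Compute successive powers until reaching e:
  (a²)¹ = a², (a²)² = a⁴, (a²)³ = a⁶, (a²)⁴ = e.
The smallest positive k with (a²)ᵏ = e is 4.

Answer: 4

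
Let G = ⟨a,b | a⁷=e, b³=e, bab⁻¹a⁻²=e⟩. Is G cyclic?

Every cyclic group is abelian. But a·b = ab while b·a = a²b, so a·b ≠ b·a and G is not abelian. Hence G is not cyclic.

Answer: No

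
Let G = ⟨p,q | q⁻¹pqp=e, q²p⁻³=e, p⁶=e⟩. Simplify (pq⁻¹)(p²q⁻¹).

Compute (pq⁻¹) · (p²q⁻¹) by multiplying left to right and reducing via the relations at each step:
  (pq⁻¹) · p² = p²q
  (p²q) · q⁻¹ = p²

Answer: p²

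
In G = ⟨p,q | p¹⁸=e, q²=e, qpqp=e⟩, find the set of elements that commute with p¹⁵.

⟨p¹⁵⟩ ⊆ C_G(p¹⁵) since powers of p¹⁵ commute with p¹⁵; so |C_G(p¹⁵)| ≥ |⟨p¹⁵⟩| = 6.
By orbit–stabilizer, |C_G(p¹⁵)| = |G| / |conj. class of p¹⁵| = 36 / 2 = 18.
The 18 elements commuting with p¹⁵ are {e, p, p², p³, p⁴, p⁵, p⁶, p⁷, p⁸, p⁹, p¹⁰, p¹¹, p¹², p¹³, p¹⁴, p¹⁵, p¹⁶, p¹⁷}.

Answer: {e, p, p², p³, p⁴, p⁵, p⁶, p⁷, p⁸, p⁹, p¹⁰, p¹¹, p¹², p¹³, p¹⁴, p¹⁵, p¹⁶, p¹⁷}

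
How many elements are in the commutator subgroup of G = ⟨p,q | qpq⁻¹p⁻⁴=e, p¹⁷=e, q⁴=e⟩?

G' = [G, G] is generated by all commutators. The generator-pair commutators are: [p, q] = p¹⁴.
The subgroup they normally generate is {e, p, p², p³, p⁴, p⁵, p⁶, p⁷, p⁸, p⁹, p¹⁰, p¹¹, p¹², p¹³, p¹⁴, p¹⁵, p¹⁶}, of order 17.
Check: |G/G'| = 68/17 = 4 is the order of the abelianisation.

Answer: 17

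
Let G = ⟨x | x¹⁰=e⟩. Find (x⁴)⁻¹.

The order of (x⁴) is 5 (smallest k with (x⁴)ᵏ = e), so (x⁴)⁻¹ = (x⁴)⁴ = x⁶.
Check: (x⁴) · (x⁶) → (x⁴) · x⁶ = e, giving e as required.

Answer: x⁶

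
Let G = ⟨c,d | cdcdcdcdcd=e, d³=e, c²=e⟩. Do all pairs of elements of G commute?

c·d = cd but d·c = dc, so c·d ≠ d·c and G is not abelian.

Answer: No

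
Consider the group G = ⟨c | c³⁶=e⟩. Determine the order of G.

G is generated by a single element, so G is cyclic. The relator gives c³⁶ = e and no smaller power is forced to be e, so the 36 powers {c, e, c², c³, c⁴, c⁵, c⁶, c⁷, c⁸, c⁹, c²², c²³, c²¹, c²⁰, c²⁴, c²⁵, c²⁶, c²⁷, c²⁸, c²⁹, c³², c³³, c³¹, c³⁰, c³⁴, c³⁵, c¹², c¹³, c¹¹, c¹⁰, c¹⁴, c¹⁵, c¹⁶, c¹⁷, c¹⁸, c¹⁹} are distinct. Hence |G| = 36.

Answer: 36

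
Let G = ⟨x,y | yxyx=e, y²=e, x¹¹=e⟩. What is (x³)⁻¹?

The order of (x³) is 11 (smallest k with (x³)ᵏ = e), so (x³)⁻¹ = (x³)¹⁰ = x⁸.
Check: (x³) · (x⁸) → (x³) · x⁸ = e, giving e as required.

Answer: x⁸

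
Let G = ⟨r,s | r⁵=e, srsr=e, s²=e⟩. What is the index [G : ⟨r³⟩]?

First find ord(r³) by computing successive powers:
  (r³)¹ = r³, (r³)² = r, (r³)³ = r⁴, (r³)⁴ = r², (r³)⁵ = e.
So |⟨r³⟩| = ord(r³) = 5. With |G| = 10, by Lagrange [G : ⟨r³⟩] = 10/5 = 2.

Answer: 2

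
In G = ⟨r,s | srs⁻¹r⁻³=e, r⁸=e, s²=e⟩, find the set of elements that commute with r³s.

⟨r³s⟩ ⊆ C_G(r³s) since powers of r³s commute with r³s; so |C_G(r³s)| ≥ |⟨r³s⟩| = 4.
By orbit–stabilizer, |C_G(r³s)| = |G| / |conj. class of r³s| = 16 / 4 = 4.
The 4 elements commuting with r³s are {e, r⁴, r³s, r⁷s}.

Answer: {e, r⁴, r³s, r⁷s}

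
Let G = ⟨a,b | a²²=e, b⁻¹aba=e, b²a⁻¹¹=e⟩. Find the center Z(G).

An element z ∈ Z(G) iff z commutes with every generator.
For example a¹¹ is central: (a¹¹)·a = a¹² = a·(a¹¹); (a¹¹)·b = b⁻¹ = b·(a¹¹).
Whereas a ∉ Z(G) since a·b = ab ≠ a¹⁰b⁻¹ = b·a.
Checking each of the 44 elements this way gives Z(G) = {e, a¹¹}, of order 2.

Answer: {e, a¹¹}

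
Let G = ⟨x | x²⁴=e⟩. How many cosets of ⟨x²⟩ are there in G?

First find ord(x²) by computing successive powers:
  (x²)¹ = x², (x²)² = x⁴, (x²)³ = x⁶, (x²)⁴ = x⁸, (x²)⁵ = x¹⁰, (x²)⁶ = x¹², (x²)⁷ = x¹⁴, (x²)⁸ = x¹⁶, (x²)⁹ = x¹⁸, (x²)¹⁰ = x²⁰, (x²)¹¹ = x²², (x²)¹² = e.
So |⟨x²⟩| = ord(x²) = 12. With |G| = 24, by Lagrange [G : ⟨x²⟩] = 24/12 = 2.

Answer: 2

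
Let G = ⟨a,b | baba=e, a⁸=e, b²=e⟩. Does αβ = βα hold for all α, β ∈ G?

a·b = ab but b·a = a⁷b, so a·b ≠ b·a and G is not abelian.

Answer: No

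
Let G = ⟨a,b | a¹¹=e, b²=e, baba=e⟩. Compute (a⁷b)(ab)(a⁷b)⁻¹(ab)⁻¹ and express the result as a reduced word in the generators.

[(a⁷b), (ab)] = (a⁷b)·(ab)·(a⁷b)⁻¹·(ab)⁻¹.
  (a⁷b) · (ab) = a⁶
  (a⁶) · (a⁷b) = a²b
  (a²b) · (ab) = a

Answer: a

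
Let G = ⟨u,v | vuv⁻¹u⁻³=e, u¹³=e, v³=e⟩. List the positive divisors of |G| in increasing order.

|G| = 39 = 3 · 13. By Lagrange's theorem the order of any subgroup divides 39; the divisors of 39 are 1, 3, 13, 39.

Answer: 1, 3, 13, 39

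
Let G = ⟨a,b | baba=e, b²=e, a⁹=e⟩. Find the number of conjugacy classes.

The conjugacy classes (representative and size) are:
  [e] (size 1), [a⁸] (size 2), [a⁷] (size 2), [a⁶] (size 2), [a⁵] (size 2), [a⁴b] (size 9).
Class equation: 1 + 2 + 2 + 2 + 2 + 9 = 18 = |G|. So G has 6 conjugacy classes.

Answer: 6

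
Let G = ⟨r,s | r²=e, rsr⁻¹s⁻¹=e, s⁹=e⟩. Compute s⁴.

Compute successive powers of s, reducing at each step:
  s²: s · s = s²
  s³: (s²) · s = s³
  s⁴: (s³) · s = s⁴

Answer: s⁴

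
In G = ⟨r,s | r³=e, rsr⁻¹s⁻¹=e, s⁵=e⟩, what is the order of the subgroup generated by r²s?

|⟨r²s⟩| equals the order of r²s. Compute successive powers until reaching e:
  (r²s)¹ = r²s, (r²s)² = rs², (r²s)³ = s³, (r²s)⁴ = r²s⁴, (r²s)⁵ = r, (r²s)⁶ = s, (r²s)⁷ = r²s², (r²s)⁸ = rs³, (r²s)⁹ = s⁴, (r²s)¹⁰ = r², (r²s)¹¹ = rs, (r²s)¹² = s², (r²s)¹³ = r²s³, (r²s)¹⁴ = rs⁴, (r²s)¹⁵ = e.
The smallest positive k with (r²s)ᵏ = e is 15, so |⟨r²s⟩| = 15.

Answer: 15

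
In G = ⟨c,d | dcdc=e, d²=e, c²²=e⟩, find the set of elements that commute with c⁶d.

⟨c⁶d⟩ ⊆ C_G(c⁶d) since powers of c⁶d commute with c⁶d; so |C_G(c⁶d)| ≥ |⟨c⁶d⟩| = 2.
By orbit–stabilizer, |C_G(c⁶d)| = |G| / |conj. class of c⁶d| = 44 / 11 = 4.
The 4 elements commuting with c⁶d are {e, c¹¹, c⁶d, c¹⁷d}.

Answer: {e, c¹¹, c⁶d, c¹⁷d}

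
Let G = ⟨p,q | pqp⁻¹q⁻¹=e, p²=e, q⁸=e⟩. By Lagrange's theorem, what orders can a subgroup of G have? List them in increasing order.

|G| = 16 = 2⁴. By Lagrange's theorem the order of any subgroup divides 16; the divisors of 16 are 1, 2, 4, 8, 16.

Answer: 1, 2, 4, 8, 16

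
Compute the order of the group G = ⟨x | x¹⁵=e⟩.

G is generated by a single element, so G is cyclic. The relator gives x¹⁵ = e and no smaller power is forced to be e, so the 15 powers {e, x, x², x³, x⁴, x⁵, x⁶, x⁷, x⁸, x⁹, x¹², x¹³, x¹¹, x¹⁰, x¹⁴} are distinct. Hence |G| = 15.

Answer: 15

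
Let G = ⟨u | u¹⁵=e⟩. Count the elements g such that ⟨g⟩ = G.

G is cyclic of order 15. An element generates G iff its order is 15, and a cyclic group of order 15 has exactly φ(15) = 8 such elements.

Answer: 8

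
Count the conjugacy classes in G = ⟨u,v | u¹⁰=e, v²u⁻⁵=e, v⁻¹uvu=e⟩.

The conjugacy classes (representative and size) are:
  [e] (size 1), [u] (size 2), [u⁸] (size 2), [u⁷] (size 2), [u⁴] (size 2), [u⁵] (size 1), [u⁴v] (size 5), [u²v⁻¹] (size 5).
Class equation: 1 + 2 + 2 + 2 + 2 + 1 + 5 + 5 = 20 = |G|. So G has 8 conjugacy classes.

Answer: 8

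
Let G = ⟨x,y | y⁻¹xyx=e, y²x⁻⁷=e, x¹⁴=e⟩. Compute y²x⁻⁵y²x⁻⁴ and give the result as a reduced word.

Multiply left to right, reducing at each step:
  (x⁷) · x⁻⁵ = x²
  (x²) · y² = x⁹
  (x⁹) · x⁻⁴ = x⁵

Answer: x⁵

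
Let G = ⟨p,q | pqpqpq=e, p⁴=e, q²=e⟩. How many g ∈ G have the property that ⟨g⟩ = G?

⟨g⟩ = G would require ord(g) = |G| = 24, but the maximum element order in G is 4 < 24. So G is not cyclic and no single element generates it: the count is 0.

Answer: 0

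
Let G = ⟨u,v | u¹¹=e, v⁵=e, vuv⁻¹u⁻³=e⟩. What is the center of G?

An element z ∈ Z(G) iff z commutes with every generator.
For example e is central: e·u = u = u·e; e·v = v = v·e.
Whereas u ∉ Z(G) since u·v = uv ≠ u³v = v·u.
Checking each of the 55 elements this way gives Z(G) = {e}, of order 1.

Answer: {e}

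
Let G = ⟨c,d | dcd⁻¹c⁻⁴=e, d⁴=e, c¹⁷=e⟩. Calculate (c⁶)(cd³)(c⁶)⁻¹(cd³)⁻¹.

[(c⁶), (cd³)] = (c⁶)·(cd³)·(c⁶)⁻¹·(cd³)⁻¹.
  (c⁶) · (cd³) = c⁷d³
  (c⁷d³) · (c¹¹) = c¹⁴d³
  (c¹⁴d³) · (c¹³d) = c¹³

Answer: c¹³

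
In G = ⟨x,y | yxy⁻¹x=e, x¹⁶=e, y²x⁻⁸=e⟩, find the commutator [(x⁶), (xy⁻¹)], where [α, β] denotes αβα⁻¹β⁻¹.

[(x⁶), (xy⁻¹)] = (x⁶)·(xy⁻¹)·(x⁶)⁻¹·(xy⁻¹)⁻¹.
  (x⁶) · (xy⁻¹) = x⁷y⁻¹
  (x⁷y⁻¹) · (x¹⁰) = x⁵y
  (x⁵y) · (xy) = x¹²

Answer: x¹²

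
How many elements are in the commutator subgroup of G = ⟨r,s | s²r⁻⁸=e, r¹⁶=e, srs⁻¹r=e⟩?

G' = [G, G] is generated by all commutators. The generator-pair commutators are: [r, s] = r².
The subgroup they normally generate is {e, r², r⁴, r⁶, r⁸, r¹⁰, r¹², r¹⁴}, of order 8.
Check: |G/G'| = 32/8 = 4 is the order of the abelianisation.

Answer: 8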